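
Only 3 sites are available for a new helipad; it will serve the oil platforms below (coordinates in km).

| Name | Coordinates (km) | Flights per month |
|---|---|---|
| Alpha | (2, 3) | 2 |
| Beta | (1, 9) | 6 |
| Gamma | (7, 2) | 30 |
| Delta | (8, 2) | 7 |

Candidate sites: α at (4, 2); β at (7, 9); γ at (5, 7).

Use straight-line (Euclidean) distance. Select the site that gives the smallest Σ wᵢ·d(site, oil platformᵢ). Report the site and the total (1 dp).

Total weighted distance at each candidate:
  α (4, 2): total = 168.2
  β (7, 9): total = 311.1
  γ (5, 7): total = 239.2
Minimum is at α with total 168.2 km.

α, total 168.2 km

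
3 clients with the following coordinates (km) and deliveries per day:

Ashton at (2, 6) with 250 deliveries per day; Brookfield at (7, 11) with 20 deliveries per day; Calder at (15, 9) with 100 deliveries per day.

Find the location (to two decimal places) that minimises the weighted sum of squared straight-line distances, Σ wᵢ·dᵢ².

(5.78, 7.08)

The minimiser of Σwᵢ‖p−pᵢ‖² is the weighted centroid p* = (Σwᵢpᵢ)/(Σwᵢ).
Σwᵢ = 370.
Σwᵢxᵢ = 250·2 + 20·7 + 100·15 = 2140.
Σwᵢyᵢ = 250·6 + 20·11 + 100·9 = 2620.
x* = 2140/370 = 5.78, y* = 2620/370 = 7.08.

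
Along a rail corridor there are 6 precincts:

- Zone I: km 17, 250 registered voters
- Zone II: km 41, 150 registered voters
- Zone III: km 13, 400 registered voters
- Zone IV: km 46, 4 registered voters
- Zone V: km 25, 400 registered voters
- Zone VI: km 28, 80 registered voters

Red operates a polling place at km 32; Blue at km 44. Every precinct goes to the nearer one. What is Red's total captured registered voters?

The indifferent point is the midpoint (32+44)/2 = 38; precincts left of it (closer to Red at 32) go to Red, those right go to Blue.
  Zone III at 13 (w=400) → Red
  Zone I at 17 (w=250) → Red
  Zone V at 25 (w=400) → Red
  Zone VI at 28 (w=80) → Red
  Zone II at 41 (w=150) → Blue
  Zone IV at 46 (w=4) → Blue
Red captures 1130; Blue captures 154.

1130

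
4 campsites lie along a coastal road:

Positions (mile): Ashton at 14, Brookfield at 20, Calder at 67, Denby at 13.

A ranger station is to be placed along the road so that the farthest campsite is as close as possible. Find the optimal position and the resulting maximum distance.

location 40, max distance 27

The 1-center on a line is the midpoint of the two extreme points: leftmost at 13, rightmost at 67.
Optimal location = (13 + 67)/2 = 40; maximum distance = (67 − 13)/2 = 27.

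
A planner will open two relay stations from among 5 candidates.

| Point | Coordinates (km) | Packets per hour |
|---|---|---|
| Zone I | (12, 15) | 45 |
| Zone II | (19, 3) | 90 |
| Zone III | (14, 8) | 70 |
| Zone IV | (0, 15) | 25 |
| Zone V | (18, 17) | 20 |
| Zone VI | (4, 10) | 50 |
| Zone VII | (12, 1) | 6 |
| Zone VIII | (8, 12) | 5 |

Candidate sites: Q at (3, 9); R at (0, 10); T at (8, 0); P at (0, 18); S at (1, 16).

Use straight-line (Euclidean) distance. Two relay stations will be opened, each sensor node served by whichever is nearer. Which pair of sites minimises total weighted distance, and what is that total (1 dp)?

{Q, T}, total 2845.2

Evaluate every pair (each demand assigned to the nearer of the two):
  {Q, T}: total = 2845.2
  {T, S}: total = 2999.6
  {R, T}: total = 3088.4
  {T, P}: total = 3240.3
  {Q, S}: total = 3345.3
  {Q, P}: total = 3385.0
  {Q, R}: total = 3435.0
  {R, S}: total = 4015.6
  {R, P}: total = 4135.7
  {P, S}: total = 4427.1
Best pair: {Q, T} with total 2845.2.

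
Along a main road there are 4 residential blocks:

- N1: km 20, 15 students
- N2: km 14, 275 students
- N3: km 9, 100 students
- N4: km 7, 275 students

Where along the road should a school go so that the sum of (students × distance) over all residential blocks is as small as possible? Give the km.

x = 9

For a sum of weighted absolute distances on a line, the optimum is the weighted median (not the mean). Total weight W = 665; half-weight = 332.5.
Sort by position and accumulate weight:
  km 7 (N4, w=275) → cum 275
  km 9 (N3, w=100) → cum 375  ≥ 332.5 → median here
  km 14 (N2, w=275) → cum 650
  km 20 (N1, w=15) → cum 665
Optimal location: km 9.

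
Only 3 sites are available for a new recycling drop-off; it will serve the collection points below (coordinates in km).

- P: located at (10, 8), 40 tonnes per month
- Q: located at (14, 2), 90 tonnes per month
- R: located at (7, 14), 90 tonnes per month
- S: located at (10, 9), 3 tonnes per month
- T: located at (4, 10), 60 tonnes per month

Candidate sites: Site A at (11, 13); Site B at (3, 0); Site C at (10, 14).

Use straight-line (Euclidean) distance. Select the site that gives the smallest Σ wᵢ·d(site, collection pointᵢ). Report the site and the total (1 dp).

Total weighted distance at each candidate:
  Site A (11, 13): total = 2070.5
  Site B (3, 0): total = 3379.1
  Site C (10, 14): total = 2096.1
Minimum is at Site A with total 2070.5 km.

Site A, total 2070.5 km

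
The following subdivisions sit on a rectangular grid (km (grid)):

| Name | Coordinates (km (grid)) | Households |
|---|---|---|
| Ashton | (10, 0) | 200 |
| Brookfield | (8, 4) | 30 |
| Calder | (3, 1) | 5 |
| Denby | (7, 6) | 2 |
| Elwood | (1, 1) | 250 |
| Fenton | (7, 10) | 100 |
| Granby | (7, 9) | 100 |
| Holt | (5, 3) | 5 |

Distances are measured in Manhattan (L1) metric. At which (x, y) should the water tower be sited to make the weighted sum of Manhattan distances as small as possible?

Manhattan distance separates: Σwᵢ(|x−xᵢ|+|y−yᵢ|) = Σwᵢ|x−xᵢ| + Σwᵢ|y−yᵢ|, so x and y are optimised independently as 1-D weighted medians.
Total weight W = 692; half = 346.
x-coordinate, sorted with cumulative weight:
  x=1 (Elwood, w=250) cum 250
  x=3 (Calder, w=5) cum 255
  x=5 (Holt, w=5) cum 260
  x=7 (Denby, w=2) cum 262
  x=7 (Fenton, w=100) cum 362  ← median
  x=7 (Granby, w=100) cum 462
  x=8 (Brookfield, w=30) cum 492
  x=10 (Ashton, w=200) cum 692
⇒ x* = 7
y-coordinate, sorted with cumulative weight:
  y=0 (Ashton, w=200) cum 200
  y=1 (Calder, w=5) cum 205
  y=1 (Elwood, w=250) cum 455  ← median
  y=3 (Holt, w=5) cum 460
  y=4 (Brookfield, w=30) cum 490
  y=6 (Denby, w=2) cum 492
  y=9 (Granby, w=100) cum 592
  y=10 (Fenton, w=100) cum 692
⇒ y* = 1

(7, 1)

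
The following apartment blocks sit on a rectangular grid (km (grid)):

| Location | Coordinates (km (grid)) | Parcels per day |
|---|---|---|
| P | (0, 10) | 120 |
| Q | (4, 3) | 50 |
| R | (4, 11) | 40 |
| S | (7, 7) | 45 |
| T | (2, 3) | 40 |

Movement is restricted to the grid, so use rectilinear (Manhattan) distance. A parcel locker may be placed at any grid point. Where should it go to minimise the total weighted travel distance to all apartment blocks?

Manhattan distance separates: Σwᵢ(|x−xᵢ|+|y−yᵢ|) = Σwᵢ|x−xᵢ| + Σwᵢ|y−yᵢ|, so x and y are optimised independently as 1-D weighted medians.
Total weight W = 295; half = 147.5.
x-coordinate, sorted with cumulative weight:
  x=0 (P, w=120) cum 120
  x=2 (T, w=40) cum 160  ← median
  x=4 (Q, w=50) cum 210
  x=4 (R, w=40) cum 250
  x=7 (S, w=45) cum 295
⇒ x* = 2
y-coordinate, sorted with cumulative weight:
  y=3 (Q, w=50) cum 50
  y=3 (T, w=40) cum 90
  y=7 (S, w=45) cum 135
  y=10 (P, w=120) cum 255  ← median
  y=11 (R, w=40) cum 295
⇒ y* = 10

(2, 10)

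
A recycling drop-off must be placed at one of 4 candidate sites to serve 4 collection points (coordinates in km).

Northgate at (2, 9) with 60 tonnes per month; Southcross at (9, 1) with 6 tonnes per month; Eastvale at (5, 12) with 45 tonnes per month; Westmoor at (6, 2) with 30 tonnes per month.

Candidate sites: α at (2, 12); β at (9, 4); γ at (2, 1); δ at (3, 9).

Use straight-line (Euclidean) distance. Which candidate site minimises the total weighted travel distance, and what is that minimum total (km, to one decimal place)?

Total weighted distance at each candidate:
  α (2, 12): total = 716.3
  β (9, 4): total = 1044.8
  γ (2, 1): total = 1158.8
  δ (3, 9): total = 510.7
Minimum is at δ with total 510.7 km.

δ, total 510.7 km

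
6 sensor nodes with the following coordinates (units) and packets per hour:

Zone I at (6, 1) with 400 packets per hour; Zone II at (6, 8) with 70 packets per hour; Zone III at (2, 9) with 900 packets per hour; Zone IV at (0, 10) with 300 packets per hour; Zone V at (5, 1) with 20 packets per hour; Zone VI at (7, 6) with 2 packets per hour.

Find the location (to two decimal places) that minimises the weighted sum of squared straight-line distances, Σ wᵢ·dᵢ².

(2.80, 7.15)

The minimiser of Σwᵢ‖p−pᵢ‖² is the weighted centroid p* = (Σwᵢpᵢ)/(Σwᵢ).
Σwᵢ = 1692.
Σwᵢxᵢ = 400·6 + 70·6 + 900·2 + 300·0 + 20·5 + 2·7 = 4734.
Σwᵢyᵢ = 400·1 + 70·8 + 900·9 + 300·10 + 20·1 + 2·6 = 12092.
x* = 4734/1692 = 2.80, y* = 12092/1692 = 7.15.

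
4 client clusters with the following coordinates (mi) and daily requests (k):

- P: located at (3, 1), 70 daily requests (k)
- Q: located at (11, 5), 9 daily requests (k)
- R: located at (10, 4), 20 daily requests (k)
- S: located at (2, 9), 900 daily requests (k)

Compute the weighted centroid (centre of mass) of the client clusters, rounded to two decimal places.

The minimiser of Σwᵢ‖p−pᵢ‖² is the weighted centroid p* = (Σwᵢpᵢ)/(Σwᵢ).
Σwᵢ = 999.
Σwᵢxᵢ = 70·3 + 9·11 + 20·10 + 900·2 = 2309.
Σwᵢyᵢ = 70·1 + 9·5 + 20·4 + 900·9 = 8295.
x* = 2309/999 = 2.31, y* = 8295/999 = 8.30.

(2.31, 8.30)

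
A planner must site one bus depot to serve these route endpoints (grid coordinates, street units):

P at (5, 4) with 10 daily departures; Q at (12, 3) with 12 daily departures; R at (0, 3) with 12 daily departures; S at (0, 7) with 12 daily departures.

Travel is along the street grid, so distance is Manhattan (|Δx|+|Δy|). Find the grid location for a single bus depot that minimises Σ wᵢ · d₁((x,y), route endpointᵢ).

Manhattan distance separates: Σwᵢ(|x−xᵢ|+|y−yᵢ|) = Σwᵢ|x−xᵢ| + Σwᵢ|y−yᵢ|, so x and y are optimised independently as 1-D weighted medians.
Total weight W = 46; half = 23.
x-coordinate, sorted with cumulative weight:
  x=0 (R, w=12) cum 12
  x=0 (S, w=12) cum 24  ← median
  x=5 (P, w=10) cum 34
  x=12 (Q, w=12) cum 46
⇒ x* = 0
y-coordinate, sorted with cumulative weight:
  y=3 (Q, w=12) cum 12
  y=3 (R, w=12) cum 24  ← median
  y=4 (P, w=10) cum 34
  y=7 (S, w=12) cum 46
⇒ y* = 3

(0, 3)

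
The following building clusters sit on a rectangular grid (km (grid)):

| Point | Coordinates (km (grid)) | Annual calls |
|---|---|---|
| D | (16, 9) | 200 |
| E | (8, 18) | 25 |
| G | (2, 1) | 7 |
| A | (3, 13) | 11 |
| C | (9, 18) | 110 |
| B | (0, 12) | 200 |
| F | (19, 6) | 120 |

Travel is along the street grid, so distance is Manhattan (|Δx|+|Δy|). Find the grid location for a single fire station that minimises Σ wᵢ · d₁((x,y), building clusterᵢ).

Manhattan distance separates: Σwᵢ(|x−xᵢ|+|y−yᵢ|) = Σwᵢ|x−xᵢ| + Σwᵢ|y−yᵢ|, so x and y are optimised independently as 1-D weighted medians.
Total weight W = 673; half = 336.5.
x-coordinate, sorted with cumulative weight:
  x=0 (B, w=200) cum 200
  x=2 (G, w=7) cum 207
  x=3 (A, w=11) cum 218
  x=8 (E, w=25) cum 243
  x=9 (C, w=110) cum 353  ← median
  x=16 (D, w=200) cum 553
  x=19 (F, w=120) cum 673
⇒ x* = 9
y-coordinate, sorted with cumulative weight:
  y=1 (G, w=7) cum 7
  y=6 (F, w=120) cum 127
  y=9 (D, w=200) cum 327
  y=12 (B, w=200) cum 527  ← median
  y=13 (A, w=11) cum 538
  y=18 (E, w=25) cum 563
  y=18 (C, w=110) cum 673
⇒ y* = 12

(9, 12)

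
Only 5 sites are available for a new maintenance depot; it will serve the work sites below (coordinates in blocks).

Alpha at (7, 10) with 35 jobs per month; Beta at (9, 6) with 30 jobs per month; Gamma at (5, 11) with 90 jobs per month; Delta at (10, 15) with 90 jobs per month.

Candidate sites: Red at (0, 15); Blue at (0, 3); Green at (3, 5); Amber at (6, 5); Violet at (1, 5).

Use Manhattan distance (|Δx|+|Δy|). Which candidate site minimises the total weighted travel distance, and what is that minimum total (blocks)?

Amber, total 2220 blocks

Total weighted distance at each candidate:
  Red (0, 15): total = 2670
  Blue (0, 3): total = 4000
  Green (3, 5): total = 2775
  Amber (6, 5): total = 2220
  Violet (1, 5): total = 3265
Minimum is at Amber with total 2220 blocks.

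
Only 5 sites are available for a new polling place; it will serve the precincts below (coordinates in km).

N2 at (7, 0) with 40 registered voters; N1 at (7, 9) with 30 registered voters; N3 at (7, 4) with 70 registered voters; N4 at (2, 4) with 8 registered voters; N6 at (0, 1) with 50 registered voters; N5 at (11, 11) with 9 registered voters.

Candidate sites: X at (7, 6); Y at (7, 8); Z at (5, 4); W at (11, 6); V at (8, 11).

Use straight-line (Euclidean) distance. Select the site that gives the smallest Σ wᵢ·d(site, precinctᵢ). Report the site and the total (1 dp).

Total weighted distance at each candidate:
  X (7, 6): total = 1000.8
  Y (7, 8): total = 1221.2
  Z (5, 4): total = 879.0
  W (11, 6): total = 1474.4
  V (8, 11): total = 1744.9
Minimum is at Z with total 879.0 km.

Z, total 879.0 km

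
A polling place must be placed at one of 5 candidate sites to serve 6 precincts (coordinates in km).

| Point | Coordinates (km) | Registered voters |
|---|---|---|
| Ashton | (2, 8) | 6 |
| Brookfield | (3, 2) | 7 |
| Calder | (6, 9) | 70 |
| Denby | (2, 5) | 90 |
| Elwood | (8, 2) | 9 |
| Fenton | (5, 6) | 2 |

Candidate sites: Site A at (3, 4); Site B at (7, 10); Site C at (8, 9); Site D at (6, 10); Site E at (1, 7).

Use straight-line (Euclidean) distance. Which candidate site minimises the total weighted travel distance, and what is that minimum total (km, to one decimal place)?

Site A, total 628.3 km

Total weighted distance at each candidate:
  Site A (3, 4): total = 628.3
  Site B (7, 10): total = 911.8
  Site C (8, 9): total = 957.2
  Site D (6, 10): total = 815.4
  Site E (1, 7): total = 710.1
Minimum is at Site A with total 628.3 km.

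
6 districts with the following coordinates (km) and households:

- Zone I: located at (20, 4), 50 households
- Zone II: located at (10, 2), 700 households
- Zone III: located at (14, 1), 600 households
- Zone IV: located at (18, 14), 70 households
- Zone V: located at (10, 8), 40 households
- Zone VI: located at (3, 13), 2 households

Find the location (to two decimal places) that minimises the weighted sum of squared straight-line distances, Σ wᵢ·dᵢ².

(12.36, 2.41)

The minimiser of Σwᵢ‖p−pᵢ‖² is the weighted centroid p* = (Σwᵢpᵢ)/(Σwᵢ).
Σwᵢ = 1462.
Σwᵢxᵢ = 50·20 + 700·10 + 600·14 + 70·18 + 40·10 + 2·3 = 18066.
Σwᵢyᵢ = 50·4 + 700·2 + 600·1 + 70·14 + 40·8 + 2·13 = 3526.
x* = 18066/1462 = 12.36, y* = 3526/1462 = 2.41.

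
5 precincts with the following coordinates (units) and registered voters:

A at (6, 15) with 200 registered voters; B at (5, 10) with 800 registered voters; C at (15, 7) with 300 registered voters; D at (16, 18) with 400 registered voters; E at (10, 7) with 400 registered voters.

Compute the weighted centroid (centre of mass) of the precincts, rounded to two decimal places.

The minimiser of Σwᵢ‖p−pᵢ‖² is the weighted centroid p* = (Σwᵢpᵢ)/(Σwᵢ).
Σwᵢ = 2100.
Σwᵢxᵢ = 200·6 + 800·5 + 300·15 + 400·16 + 400·10 = 20100.
Σwᵢyᵢ = 200·15 + 800·10 + 300·7 + 400·18 + 400·7 = 23100.
x* = 20100/2100 = 9.57, y* = 23100/2100 = 11.00.

(9.57, 11.00)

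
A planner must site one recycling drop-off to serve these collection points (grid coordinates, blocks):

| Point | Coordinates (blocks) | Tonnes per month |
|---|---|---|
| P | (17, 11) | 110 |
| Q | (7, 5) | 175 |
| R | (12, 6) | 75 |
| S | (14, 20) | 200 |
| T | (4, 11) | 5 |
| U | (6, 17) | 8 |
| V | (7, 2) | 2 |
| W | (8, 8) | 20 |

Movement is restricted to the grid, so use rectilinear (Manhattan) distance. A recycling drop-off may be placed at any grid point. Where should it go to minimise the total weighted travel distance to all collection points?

(14, 11)

Manhattan distance separates: Σwᵢ(|x−xᵢ|+|y−yᵢ|) = Σwᵢ|x−xᵢ| + Σwᵢ|y−yᵢ|, so x and y are optimised independently as 1-D weighted medians.
Total weight W = 595; half = 297.5.
x-coordinate, sorted with cumulative weight:
  x=4 (T, w=5) cum 5
  x=6 (U, w=8) cum 13
  x=7 (Q, w=175) cum 188
  x=7 (V, w=2) cum 190
  x=8 (W, w=20) cum 210
  x=12 (R, w=75) cum 285
  x=14 (S, w=200) cum 485  ← median
  x=17 (P, w=110) cum 595
⇒ x* = 14
y-coordinate, sorted with cumulative weight:
  y=2 (V, w=2) cum 2
  y=5 (Q, w=175) cum 177
  y=6 (R, w=75) cum 252
  y=8 (W, w=20) cum 272
  y=11 (P, w=110) cum 382  ← median
  y=11 (T, w=5) cum 387
  y=17 (U, w=8) cum 395
  y=20 (S, w=200) cum 595
⇒ y* = 11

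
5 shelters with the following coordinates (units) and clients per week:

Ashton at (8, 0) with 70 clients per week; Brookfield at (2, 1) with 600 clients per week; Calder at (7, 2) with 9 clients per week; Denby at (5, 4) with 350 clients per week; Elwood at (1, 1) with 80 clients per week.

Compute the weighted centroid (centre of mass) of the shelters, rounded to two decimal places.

The minimiser of Σwᵢ‖p−pᵢ‖² is the weighted centroid p* = (Σwᵢpᵢ)/(Σwᵢ).
Σwᵢ = 1109.
Σwᵢxᵢ = 70·8 + 600·2 + 9·7 + 350·5 + 80·1 = 3653.
Σwᵢyᵢ = 70·0 + 600·1 + 9·2 + 350·4 + 80·1 = 2098.
x* = 3653/1109 = 3.29, y* = 2098/1109 = 1.89.

(3.29, 1.89)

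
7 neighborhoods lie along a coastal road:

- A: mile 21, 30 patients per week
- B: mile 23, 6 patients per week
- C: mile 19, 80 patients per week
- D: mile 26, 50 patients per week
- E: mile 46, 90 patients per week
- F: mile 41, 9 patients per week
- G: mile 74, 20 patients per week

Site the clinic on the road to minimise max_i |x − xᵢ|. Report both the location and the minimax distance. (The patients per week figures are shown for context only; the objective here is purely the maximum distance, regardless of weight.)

location 46.5, max distance 27.5

The 1-center on a line is the midpoint of the two extreme points: leftmost at 19, rightmost at 74.
Optimal location = (19 + 74)/2 = 46.5; maximum distance = (74 − 19)/2 = 27.5.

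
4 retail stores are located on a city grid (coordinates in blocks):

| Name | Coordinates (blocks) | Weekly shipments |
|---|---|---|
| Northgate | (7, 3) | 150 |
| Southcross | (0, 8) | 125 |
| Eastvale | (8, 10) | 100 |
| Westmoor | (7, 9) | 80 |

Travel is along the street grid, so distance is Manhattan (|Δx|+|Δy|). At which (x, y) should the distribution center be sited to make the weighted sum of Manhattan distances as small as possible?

(7, 8)

Manhattan distance separates: Σwᵢ(|x−xᵢ|+|y−yᵢ|) = Σwᵢ|x−xᵢ| + Σwᵢ|y−yᵢ|, so x and y are optimised independently as 1-D weighted medians.
Total weight W = 455; half = 227.5.
x-coordinate, sorted with cumulative weight:
  x=0 (Southcross, w=125) cum 125
  x=7 (Northgate, w=150) cum 275  ← median
  x=7 (Westmoor, w=80) cum 355
  x=8 (Eastvale, w=100) cum 455
⇒ x* = 7
y-coordinate, sorted with cumulative weight:
  y=3 (Northgate, w=150) cum 150
  y=8 (Southcross, w=125) cum 275  ← median
  y=9 (Westmoor, w=80) cum 355
  y=10 (Eastvale, w=100) cum 455
⇒ y* = 8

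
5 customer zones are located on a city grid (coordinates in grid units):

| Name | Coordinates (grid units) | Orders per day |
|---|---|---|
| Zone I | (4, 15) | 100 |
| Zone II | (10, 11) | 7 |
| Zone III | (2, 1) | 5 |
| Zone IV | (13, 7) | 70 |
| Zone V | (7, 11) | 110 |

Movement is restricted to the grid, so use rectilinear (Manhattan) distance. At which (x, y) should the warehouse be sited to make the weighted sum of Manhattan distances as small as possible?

Manhattan distance separates: Σwᵢ(|x−xᵢ|+|y−yᵢ|) = Σwᵢ|x−xᵢ| + Σwᵢ|y−yᵢ|, so x and y are optimised independently as 1-D weighted medians.
Total weight W = 292; half = 146.
x-coordinate, sorted with cumulative weight:
  x=2 (Zone III, w=5) cum 5
  x=4 (Zone I, w=100) cum 105
  x=7 (Zone V, w=110) cum 215  ← median
  x=10 (Zone II, w=7) cum 222
  x=13 (Zone IV, w=70) cum 292
⇒ x* = 7
y-coordinate, sorted with cumulative weight:
  y=1 (Zone III, w=5) cum 5
  y=7 (Zone IV, w=70) cum 75
  y=11 (Zone II, w=7) cum 82
  y=11 (Zone V, w=110) cum 192  ← median
  y=15 (Zone I, w=100) cum 292
⇒ y* = 11

(7, 11)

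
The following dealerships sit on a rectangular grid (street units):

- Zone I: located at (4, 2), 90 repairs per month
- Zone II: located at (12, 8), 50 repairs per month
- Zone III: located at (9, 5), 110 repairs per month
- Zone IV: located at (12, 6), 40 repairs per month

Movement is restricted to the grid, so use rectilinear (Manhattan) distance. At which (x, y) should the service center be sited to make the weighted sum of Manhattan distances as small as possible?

(9, 5)

Manhattan distance separates: Σwᵢ(|x−xᵢ|+|y−yᵢ|) = Σwᵢ|x−xᵢ| + Σwᵢ|y−yᵢ|, so x and y are optimised independently as 1-D weighted medians.
Total weight W = 290; half = 145.
x-coordinate, sorted with cumulative weight:
  x=4 (Zone I, w=90) cum 90
  x=9 (Zone III, w=110) cum 200  ← median
  x=12 (Zone II, w=50) cum 250
  x=12 (Zone IV, w=40) cum 290
⇒ x* = 9
y-coordinate, sorted with cumulative weight:
  y=2 (Zone I, w=90) cum 90
  y=5 (Zone III, w=110) cum 200  ← median
  y=6 (Zone IV, w=40) cum 240
  y=8 (Zone II, w=50) cum 290
⇒ y* = 5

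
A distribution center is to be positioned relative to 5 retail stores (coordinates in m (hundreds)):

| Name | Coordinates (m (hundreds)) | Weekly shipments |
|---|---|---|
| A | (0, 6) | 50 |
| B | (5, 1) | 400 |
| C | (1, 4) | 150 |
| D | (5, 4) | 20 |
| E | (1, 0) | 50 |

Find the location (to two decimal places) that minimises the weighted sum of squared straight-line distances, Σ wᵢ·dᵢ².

(3.43, 2.06)

The minimiser of Σwᵢ‖p−pᵢ‖² is the weighted centroid p* = (Σwᵢpᵢ)/(Σwᵢ).
Σwᵢ = 670.
Σwᵢxᵢ = 50·0 + 400·5 + 150·1 + 20·5 + 50·1 = 2300.
Σwᵢyᵢ = 50·6 + 400·1 + 150·4 + 20·4 + 50·0 = 1380.
x* = 2300/670 = 3.43, y* = 1380/670 = 2.06.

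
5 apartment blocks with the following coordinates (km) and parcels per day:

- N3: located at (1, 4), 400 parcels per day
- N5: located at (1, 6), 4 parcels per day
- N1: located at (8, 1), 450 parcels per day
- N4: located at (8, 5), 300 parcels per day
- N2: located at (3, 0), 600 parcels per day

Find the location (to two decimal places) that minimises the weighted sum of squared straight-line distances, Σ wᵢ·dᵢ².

(4.68, 2.04)

The minimiser of Σwᵢ‖p−pᵢ‖² is the weighted centroid p* = (Σwᵢpᵢ)/(Σwᵢ).
Σwᵢ = 1754.
Σwᵢxᵢ = 400·1 + 4·1 + 450·8 + 300·8 + 600·3 = 8204.
Σwᵢyᵢ = 400·4 + 4·6 + 450·1 + 300·5 + 600·0 = 3574.
x* = 8204/1754 = 4.68, y* = 3574/1754 = 2.04.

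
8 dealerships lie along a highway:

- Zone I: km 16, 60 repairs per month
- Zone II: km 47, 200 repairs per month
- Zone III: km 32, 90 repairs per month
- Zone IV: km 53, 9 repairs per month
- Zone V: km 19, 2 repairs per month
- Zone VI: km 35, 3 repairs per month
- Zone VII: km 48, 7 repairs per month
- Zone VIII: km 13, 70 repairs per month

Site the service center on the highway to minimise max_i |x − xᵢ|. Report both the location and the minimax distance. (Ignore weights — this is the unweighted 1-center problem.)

The 1-center on a line is the midpoint of the two extreme points: leftmost at 13, rightmost at 53.
Optimal location = (13 + 53)/2 = 33; maximum distance = (53 − 13)/2 = 20.

location 33, max distance 20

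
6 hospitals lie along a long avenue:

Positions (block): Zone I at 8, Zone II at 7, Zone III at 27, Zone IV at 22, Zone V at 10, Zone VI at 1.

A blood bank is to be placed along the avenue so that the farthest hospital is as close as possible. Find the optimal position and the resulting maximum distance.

The 1-center on a line is the midpoint of the two extreme points: leftmost at 1, rightmost at 27.
Optimal location = (1 + 27)/2 = 14; maximum distance = (27 − 1)/2 = 13.

location 14, max distance 13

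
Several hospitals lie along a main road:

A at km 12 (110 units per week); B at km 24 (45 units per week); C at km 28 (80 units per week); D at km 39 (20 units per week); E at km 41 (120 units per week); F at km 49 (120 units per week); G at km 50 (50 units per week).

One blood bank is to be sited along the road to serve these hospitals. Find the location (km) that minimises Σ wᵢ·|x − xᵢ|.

For a sum of weighted absolute distances on a line, the optimum is the weighted median (not the mean). Total weight W = 545; half-weight = 272.5.
Sort by position and accumulate weight:
  km 12 (A, w=110) → cum 110
  km 24 (B, w=45) → cum 155
  km 28 (C, w=80) → cum 235
  km 39 (D, w=20) → cum 255
  km 41 (E, w=120) → cum 375  ≥ 272.5 → median here
  km 49 (F, w=120) → cum 495
  km 50 (G, w=50) → cum 545
Optimal location: km 41.

x = 41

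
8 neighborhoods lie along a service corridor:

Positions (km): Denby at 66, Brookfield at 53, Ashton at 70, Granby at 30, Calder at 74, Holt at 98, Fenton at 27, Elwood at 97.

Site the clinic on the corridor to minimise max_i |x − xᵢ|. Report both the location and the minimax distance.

location 62.5, max distance 35.5

The 1-center on a line is the midpoint of the two extreme points: leftmost at 27, rightmost at 98.
Optimal location = (27 + 98)/2 = 62.5; maximum distance = (98 − 27)/2 = 35.5.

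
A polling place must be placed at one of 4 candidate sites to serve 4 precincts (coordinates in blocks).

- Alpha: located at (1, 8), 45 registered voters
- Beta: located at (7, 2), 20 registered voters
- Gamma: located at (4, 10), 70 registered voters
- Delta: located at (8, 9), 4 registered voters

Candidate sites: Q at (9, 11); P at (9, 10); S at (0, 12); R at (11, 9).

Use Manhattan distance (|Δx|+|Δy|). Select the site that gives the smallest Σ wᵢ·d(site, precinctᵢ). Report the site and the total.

P, total 1008 blocks

Total weighted distance at each candidate:
  Q (9, 11): total = 1147
  P (9, 10): total = 1008
  S (0, 12): total = 1029
  R (11, 9): total = 1287
Minimum is at P with total 1008 blocks.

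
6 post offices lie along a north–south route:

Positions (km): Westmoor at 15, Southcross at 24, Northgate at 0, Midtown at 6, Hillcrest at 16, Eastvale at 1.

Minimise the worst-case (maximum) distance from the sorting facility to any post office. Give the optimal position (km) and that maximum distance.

The 1-center on a line is the midpoint of the two extreme points: leftmost at 0, rightmost at 24.
Optimal location = (0 + 24)/2 = 12; maximum distance = (24 − 0)/2 = 12.

location 12, max distance 12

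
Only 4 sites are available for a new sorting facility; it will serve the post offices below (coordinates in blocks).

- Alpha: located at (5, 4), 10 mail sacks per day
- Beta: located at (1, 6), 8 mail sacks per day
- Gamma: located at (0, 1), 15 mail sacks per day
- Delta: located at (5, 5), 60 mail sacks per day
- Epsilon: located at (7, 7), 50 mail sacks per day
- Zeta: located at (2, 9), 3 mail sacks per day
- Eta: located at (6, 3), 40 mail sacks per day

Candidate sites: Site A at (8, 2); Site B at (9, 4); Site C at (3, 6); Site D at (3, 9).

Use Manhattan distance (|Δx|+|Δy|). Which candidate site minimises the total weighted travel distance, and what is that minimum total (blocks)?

Site C, total 858 blocks

Total weighted distance at each candidate:
  Site A (8, 2): total = 1092
  Site B (9, 4): total = 1046
  Site C (3, 6): total = 858
  Site D (3, 9): total = 1298
Minimum is at Site C with total 858 blocks.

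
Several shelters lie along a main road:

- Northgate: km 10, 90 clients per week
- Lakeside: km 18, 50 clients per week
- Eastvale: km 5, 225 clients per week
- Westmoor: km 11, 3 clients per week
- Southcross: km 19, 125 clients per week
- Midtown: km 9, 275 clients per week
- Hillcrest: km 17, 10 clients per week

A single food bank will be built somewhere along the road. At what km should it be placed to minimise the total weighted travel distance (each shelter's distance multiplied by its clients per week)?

x = 9

For a sum of weighted absolute distances on a line, the optimum is the weighted median (not the mean). Total weight W = 778; half-weight = 389.
Sort by position and accumulate weight:
  km 5 (Eastvale, w=225) → cum 225
  km 9 (Midtown, w=275) → cum 500  ≥ 389 → median here
  km 10 (Northgate, w=90) → cum 590
  km 11 (Westmoor, w=3) → cum 593
  km 17 (Hillcrest, w=10) → cum 603
  km 18 (Lakeside, w=50) → cum 653
  km 19 (Southcross, w=125) → cum 778
Optimal location: km 9.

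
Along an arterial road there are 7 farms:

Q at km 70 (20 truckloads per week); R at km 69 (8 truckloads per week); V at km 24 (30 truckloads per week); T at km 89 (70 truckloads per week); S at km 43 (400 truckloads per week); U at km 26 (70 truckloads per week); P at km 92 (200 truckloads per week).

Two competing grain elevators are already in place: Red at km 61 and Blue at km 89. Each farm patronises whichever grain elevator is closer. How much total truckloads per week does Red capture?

528

The indifferent point is the midpoint (61+89)/2 = 75; farms left of it (closer to Red at 61) go to Red, those right go to Blue.
  V at 24 (w=30) → Red
  U at 26 (w=70) → Red
  S at 43 (w=400) → Red
  R at 69 (w=8) → Red
  Q at 70 (w=20) → Red
  T at 89 (w=70) → Blue
  P at 92 (w=200) → Blue
Red captures 528; Blue captures 270.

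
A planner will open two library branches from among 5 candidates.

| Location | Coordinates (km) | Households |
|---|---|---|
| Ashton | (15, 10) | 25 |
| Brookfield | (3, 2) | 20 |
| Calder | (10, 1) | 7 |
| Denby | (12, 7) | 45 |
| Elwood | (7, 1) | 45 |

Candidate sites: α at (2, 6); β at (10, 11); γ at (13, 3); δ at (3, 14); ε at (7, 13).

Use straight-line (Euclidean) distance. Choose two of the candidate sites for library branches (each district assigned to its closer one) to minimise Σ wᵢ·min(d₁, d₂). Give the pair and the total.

{α, γ}, total 759.8

Evaluate every pair (each demand assigned to the nearer of the two):
  {α, γ}: total = 759.8
  {α, β}: total = 795.4
  {β, γ}: total = 823.9
  {γ, δ}: total = 878.4
  {γ, ε}: total = 878.4
  {α, ε}: total = 1031.8
  {β, δ}: total = 1096.6
  {β, ε}: total = 1096.6
  {α, δ}: total = 1235.2
  {δ, ε}: total = 1425.7
Best pair: {α, γ} with total 759.8.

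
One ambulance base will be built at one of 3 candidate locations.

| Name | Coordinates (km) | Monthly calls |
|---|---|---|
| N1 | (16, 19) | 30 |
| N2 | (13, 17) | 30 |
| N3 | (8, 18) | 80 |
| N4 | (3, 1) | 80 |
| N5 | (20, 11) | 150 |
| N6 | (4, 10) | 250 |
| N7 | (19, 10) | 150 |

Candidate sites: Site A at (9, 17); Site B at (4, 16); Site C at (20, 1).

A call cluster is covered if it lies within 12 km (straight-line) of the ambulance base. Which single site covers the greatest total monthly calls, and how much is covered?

Coverage radius r = 12 km; a point is covered iff (Δx)²+(Δy)² ≤ 12² = 144.
  Site A (9, 17): covers {N1, N2, N3, N6} → 390
  Site B (4, 16): covers {N2, N3, N6} → 360
  Site C (20, 1): covers {N5, N7} → 300
Maximum coverage at Site A: 390 monthly calls.

Site A, covering 390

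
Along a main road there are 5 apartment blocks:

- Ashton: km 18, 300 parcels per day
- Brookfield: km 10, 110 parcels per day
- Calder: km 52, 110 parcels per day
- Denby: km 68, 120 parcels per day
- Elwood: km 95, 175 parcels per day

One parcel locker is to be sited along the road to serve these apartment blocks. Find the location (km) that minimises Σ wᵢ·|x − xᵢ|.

x = 18

For a sum of weighted absolute distances on a line, the optimum is the weighted median (not the mean). Total weight W = 815; half-weight = 407.5.
Sort by position and accumulate weight:
  km 10 (Brookfield, w=110) → cum 110
  km 18 (Ashton, w=300) → cum 410  ≥ 407.5 → median here
  km 52 (Calder, w=110) → cum 520
  km 68 (Denby, w=120) → cum 640
  km 95 (Elwood, w=175) → cum 815
Optimal location: km 18.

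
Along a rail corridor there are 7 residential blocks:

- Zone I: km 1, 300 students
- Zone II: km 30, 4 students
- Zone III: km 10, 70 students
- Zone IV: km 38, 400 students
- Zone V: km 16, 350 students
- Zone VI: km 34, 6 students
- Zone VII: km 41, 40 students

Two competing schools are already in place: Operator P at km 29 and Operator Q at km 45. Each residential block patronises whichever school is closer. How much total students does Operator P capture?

The indifferent point is the midpoint (29+45)/2 = 37; residential blocks left of it (closer to Operator P at 29) go to Operator P, those right go to Operator Q.
  Zone I at 1 (w=300) → Operator P
  Zone III at 10 (w=70) → Operator P
  Zone V at 16 (w=350) → Operator P
  Zone II at 30 (w=4) → Operator P
  Zone VI at 34 (w=6) → Operator P
  Zone IV at 38 (w=400) → Operator Q
  Zone VII at 41 (w=40) → Operator Q
Operator P captures 730; Operator Q captures 440.

730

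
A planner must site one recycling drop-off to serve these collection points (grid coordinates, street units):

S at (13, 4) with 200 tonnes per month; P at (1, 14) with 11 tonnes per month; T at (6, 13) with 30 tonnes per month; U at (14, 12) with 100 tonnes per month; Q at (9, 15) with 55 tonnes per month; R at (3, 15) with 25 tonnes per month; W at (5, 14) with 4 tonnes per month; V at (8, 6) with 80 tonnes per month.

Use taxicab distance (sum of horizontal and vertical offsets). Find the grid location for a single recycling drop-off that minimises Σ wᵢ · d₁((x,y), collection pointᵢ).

Manhattan distance separates: Σwᵢ(|x−xᵢ|+|y−yᵢ|) = Σwᵢ|x−xᵢ| + Σwᵢ|y−yᵢ|, so x and y are optimised independently as 1-D weighted medians.
Total weight W = 505; half = 252.5.
x-coordinate, sorted with cumulative weight:
  x=1 (P, w=11) cum 11
  x=3 (R, w=25) cum 36
  x=5 (W, w=4) cum 40
  x=6 (T, w=30) cum 70
  x=8 (V, w=80) cum 150
  x=9 (Q, w=55) cum 205
  x=13 (S, w=200) cum 405  ← median
  x=14 (U, w=100) cum 505
⇒ x* = 13
y-coordinate, sorted with cumulative weight:
  y=4 (S, w=200) cum 200
  y=6 (V, w=80) cum 280  ← median
  y=12 (U, w=100) cum 380
  y=13 (T, w=30) cum 410
  y=14 (P, w=11) cum 421
  y=14 (W, w=4) cum 425
  y=15 (Q, w=55) cum 480
  y=15 (R, w=25) cum 505
⇒ y* = 6

(13, 6)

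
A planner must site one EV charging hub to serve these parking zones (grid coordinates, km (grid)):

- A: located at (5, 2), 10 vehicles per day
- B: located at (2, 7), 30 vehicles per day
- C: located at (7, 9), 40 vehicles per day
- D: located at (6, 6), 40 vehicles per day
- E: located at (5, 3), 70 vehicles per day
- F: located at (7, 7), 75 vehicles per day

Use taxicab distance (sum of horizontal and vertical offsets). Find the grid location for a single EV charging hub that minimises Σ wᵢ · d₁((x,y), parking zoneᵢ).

Manhattan distance separates: Σwᵢ(|x−xᵢ|+|y−yᵢ|) = Σwᵢ|x−xᵢ| + Σwᵢ|y−yᵢ|, so x and y are optimised independently as 1-D weighted medians.
Total weight W = 265; half = 132.5.
x-coordinate, sorted with cumulative weight:
  x=2 (B, w=30) cum 30
  x=5 (A, w=10) cum 40
  x=5 (E, w=70) cum 110
  x=6 (D, w=40) cum 150  ← median
  x=7 (C, w=40) cum 190
  x=7 (F, w=75) cum 265
⇒ x* = 6
y-coordinate, sorted with cumulative weight:
  y=2 (A, w=10) cum 10
  y=3 (E, w=70) cum 80
  y=6 (D, w=40) cum 120
  y=7 (B, w=30) cum 150  ← median
  y=7 (F, w=75) cum 225
  y=9 (C, w=40) cum 265
⇒ y* = 7

(6, 7)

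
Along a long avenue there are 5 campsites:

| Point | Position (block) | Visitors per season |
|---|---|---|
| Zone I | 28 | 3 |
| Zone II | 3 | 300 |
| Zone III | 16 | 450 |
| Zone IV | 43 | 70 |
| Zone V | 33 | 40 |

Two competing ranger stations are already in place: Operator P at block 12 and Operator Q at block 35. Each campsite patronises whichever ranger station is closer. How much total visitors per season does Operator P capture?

The indifferent point is the midpoint (12+35)/2 = 23.5; campsites left of it (closer to Operator P at 12) go to Operator P, those right go to Operator Q.
  Zone II at 3 (w=300) → Operator P
  Zone III at 16 (w=450) → Operator P
  Zone I at 28 (w=3) → Operator Q
  Zone V at 33 (w=40) → Operator Q
  Zone IV at 43 (w=70) → Operator Q
Operator P captures 750; Operator Q captures 113.

750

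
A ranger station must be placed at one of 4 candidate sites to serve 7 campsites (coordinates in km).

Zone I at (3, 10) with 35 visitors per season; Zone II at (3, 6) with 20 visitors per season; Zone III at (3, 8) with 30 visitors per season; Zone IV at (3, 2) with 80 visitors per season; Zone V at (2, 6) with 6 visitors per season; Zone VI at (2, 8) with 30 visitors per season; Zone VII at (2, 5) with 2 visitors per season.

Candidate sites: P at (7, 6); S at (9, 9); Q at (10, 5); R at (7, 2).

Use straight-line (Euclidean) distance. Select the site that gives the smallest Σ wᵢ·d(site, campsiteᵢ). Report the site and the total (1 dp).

Total weighted distance at each candidate:
  P (7, 6): total = 1066.5
  S (9, 9): total = 1541.1
  Q (10, 5): total = 1600.9
  R (7, 2): total = 1246.9
Minimum is at P with total 1066.5 km.

P, total 1066.5 km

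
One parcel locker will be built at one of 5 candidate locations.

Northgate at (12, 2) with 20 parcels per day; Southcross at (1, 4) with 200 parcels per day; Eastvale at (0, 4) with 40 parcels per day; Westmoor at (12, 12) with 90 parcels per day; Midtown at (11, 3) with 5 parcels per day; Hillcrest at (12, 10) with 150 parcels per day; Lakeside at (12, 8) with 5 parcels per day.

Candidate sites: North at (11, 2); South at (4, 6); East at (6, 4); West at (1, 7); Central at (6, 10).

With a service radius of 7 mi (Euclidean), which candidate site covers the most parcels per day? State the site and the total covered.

Coverage radius r = 7 mi; a point is covered iff (Δx)²+(Δy)² ≤ 7² = 49.
  North (11, 2): covers {Northgate, Midtown, Lakeside} → 30
  South (4, 6): covers {Southcross, Eastvale} → 240
  East (6, 4): covers {Northgate, Southcross, Eastvale, Midtown} → 265
  West (1, 7): covers {Southcross, Eastvale} → 240
  Central (6, 10): covers {Westmoor, Hillcrest, Lakeside} → 245
Maximum coverage at East: 265 parcels per day.

East, covering 265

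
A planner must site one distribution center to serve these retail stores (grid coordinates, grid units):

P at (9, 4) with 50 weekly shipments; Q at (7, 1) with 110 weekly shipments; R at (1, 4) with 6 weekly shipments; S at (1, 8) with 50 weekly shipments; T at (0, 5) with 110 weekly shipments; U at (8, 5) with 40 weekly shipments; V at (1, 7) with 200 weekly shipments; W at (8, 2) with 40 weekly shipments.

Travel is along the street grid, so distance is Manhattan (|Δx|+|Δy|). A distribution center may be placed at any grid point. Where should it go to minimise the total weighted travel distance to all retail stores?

(1, 5)

Manhattan distance separates: Σwᵢ(|x−xᵢ|+|y−yᵢ|) = Σwᵢ|x−xᵢ| + Σwᵢ|y−yᵢ|, so x and y are optimised independently as 1-D weighted medians.
Total weight W = 606; half = 303.
x-coordinate, sorted with cumulative weight:
  x=0 (T, w=110) cum 110
  x=1 (R, w=6) cum 116
  x=1 (S, w=50) cum 166
  x=1 (V, w=200) cum 366  ← median
  x=7 (Q, w=110) cum 476
  x=8 (U, w=40) cum 516
  x=8 (W, w=40) cum 556
  x=9 (P, w=50) cum 606
⇒ x* = 1
y-coordinate, sorted with cumulative weight:
  y=1 (Q, w=110) cum 110
  y=2 (W, w=40) cum 150
  y=4 (P, w=50) cum 200
  y=4 (R, w=6) cum 206
  y=5 (T, w=110) cum 316  ← median
  y=5 (U, w=40) cum 356
  y=7 (V, w=200) cum 556
  y=8 (S, w=50) cum 606
⇒ y* = 5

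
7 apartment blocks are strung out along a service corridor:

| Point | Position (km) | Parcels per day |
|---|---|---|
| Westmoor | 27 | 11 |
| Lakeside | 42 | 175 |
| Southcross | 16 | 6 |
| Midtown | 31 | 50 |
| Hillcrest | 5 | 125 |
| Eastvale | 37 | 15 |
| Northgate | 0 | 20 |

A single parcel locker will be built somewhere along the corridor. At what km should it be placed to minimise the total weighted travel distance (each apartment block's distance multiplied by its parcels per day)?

x = 31

For a sum of weighted absolute distances on a line, the optimum is the weighted median (not the mean). Total weight W = 402; half-weight = 201.
Sort by position and accumulate weight:
  km 0 (Northgate, w=20) → cum 20
  km 5 (Hillcrest, w=125) → cum 145
  km 16 (Southcross, w=6) → cum 151
  km 27 (Westmoor, w=11) → cum 162
  km 31 (Midtown, w=50) → cum 212  ≥ 201 → median here
  km 37 (Eastvale, w=15) → cum 227
  km 42 (Lakeside, w=175) → cum 402
Optimal location: km 31.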